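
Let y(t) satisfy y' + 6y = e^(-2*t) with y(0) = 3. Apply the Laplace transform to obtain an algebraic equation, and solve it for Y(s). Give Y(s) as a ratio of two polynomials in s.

Laplace-transform each side.
Using L{y'} = sY - y(0) = sY - 3, the left side becomes (s + 6)Y - (3).
The right side is L{e^(-2*t)} = 1/(s + 2).
So (s + 6)Y = 1/(s + 2) + (3).
Solve for Y(s) and write it as one ratio of polynomials.

Y(s) = (3*s + 7)/(s^2 + 8*s + 12)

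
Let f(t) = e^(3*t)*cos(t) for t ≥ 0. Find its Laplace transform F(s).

F(s) = (s - 3)/((s - 3)^2 + 1)

L{cos(t)} = s/(s^2 + 1).
By the first shifting theorem, multiplying by e^(3t) replaces s with s - 3.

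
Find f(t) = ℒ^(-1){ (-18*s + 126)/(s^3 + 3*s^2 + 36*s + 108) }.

f(t) = -sin(6*t) - 4*cos(6*t) + 4*exp(-3*t)

Factor the denominator: s^3 + 3*s^2 + 36*s + 108 = (s + 3)*(s^2 + 36).
Partial fraction decomposition gives [4/(s + 3)] + [-4*s/(s^2 + 36)] + [-6/(s^2 + 36)].
Invert each term: 4/(s + 3) ↔ 4e^(-3t); -4·s/(s^2 + 36) ↔ -4cos(6t); -1·6/(s^2 + 36) ↔ -sin(6t).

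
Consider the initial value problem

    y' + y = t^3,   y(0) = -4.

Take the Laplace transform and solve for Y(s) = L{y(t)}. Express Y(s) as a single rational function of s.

Y(s) = (-4*s^4 + 6)/(s^5 + s^4)

Apply the Laplace transform to the equation.
The derivative rules (L{y'} = sY - y(0) = sY - (-4)) turn the left side into (s + 1)Y - (-4).
The right side is L{t^3} = 6/s^4.
So (s + 1)Y = 6/s^4 + (-4).
Solve for Y(s) and write it as one ratio of polynomials.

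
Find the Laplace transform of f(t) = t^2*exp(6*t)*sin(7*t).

L{sin(7t)} = 7/(s^2 + 49).
Multiplying by e^(6t) shifts s → s - 6, so L{exp(6*t)*sin(7*t)} = 7/((s - 6)^2 + 49).
Then apply L{t^2·g(t)} = (-1)^2 d^2/ds^2[G(s)] with G(s) = 7/((s - 6)^2 + 49):
differentiating 2 times and applying the sign gives 14*(3*s^2 - 36*s + 59)/(s^2 - 12*s + 85)^3.

14*(3*s^2 - 36*s + 59)/(s^2 - 12*s + 85)^3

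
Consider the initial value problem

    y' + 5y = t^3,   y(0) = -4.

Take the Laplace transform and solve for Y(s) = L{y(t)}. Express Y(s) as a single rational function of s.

Transform both sides with L{·}.
With L{y'} = sY - y(0) = sY - (-4): the LHS transforms to (s + 5)Y - (-4).
The right side is L{t^3} = 6/s^4.
So (s + 5)Y = 6/s^4 + (-4).
Isolate Y and clear denominators.

Y(s) = (-4*s^4 + 6)/(s^5 + 5*s^4)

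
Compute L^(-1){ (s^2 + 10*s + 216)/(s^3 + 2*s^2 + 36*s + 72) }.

3*sin(6*t) - 4*cos(6*t) + 5*exp(-2*t)

Factor the denominator: s^3 + 2*s^2 + 36*s + 72 = (s + 2)*(s^2 + 36).
Partial fraction decomposition gives [5/(s + 2)] + [-4*s/(s^2 + 36)] + [18/(s^2 + 36)].
Invert each term: 5/(s + 2) ↔ 5e^(-2t); -4·s/(s^2 + 36) ↔ -4cos(6t); 3·6/(s^2 + 36) ↔ 3sin(6t).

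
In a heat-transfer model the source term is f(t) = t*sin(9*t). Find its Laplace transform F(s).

F(s) = 18*s/(s^2 + 81)^2

L{sin(9t)} = 9/(s^2 + 81).
Then apply L{t·g(t)} = -d/ds[G(s)] with G(s) = 9/(s^2 + 81):
differentiating 1 time and applying the sign gives 18*s/(s^2 + 81)^2.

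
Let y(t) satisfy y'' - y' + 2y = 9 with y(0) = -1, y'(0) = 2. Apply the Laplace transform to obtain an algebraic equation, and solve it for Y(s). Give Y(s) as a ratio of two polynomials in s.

Y(s) = (-s^2 + 3*s + 9)/(s^3 - s^2 + 2*s)

Take the Laplace transform of both sides.
The derivative rules (L{y''} = s^2 Y - s·y(0) - y'(0) and L{y'} = sY - y(0), with y(0) = -1, y'(0) = 2) turn the left side into (s^2 - s + 2)Y - (-s + 3).
The right side is L{9} = 9/s.
So (s^2 - s + 2)Y = 9/s + (-s + 3).
Divide through and combine into a single rational function.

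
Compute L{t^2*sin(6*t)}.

36*(s^2 - 12)/(s^2 + 36)^3

L{sin(6t)} = 6/(s^2 + 36).
Then apply L{t^2·g(t)} = (-1)^2 d^2/ds^2[H(s)] with H(s) = 6/(s^2 + 36):
differentiating 2 times and applying the sign gives 36*(s^2 - 12)/(s^2 + 36)^3.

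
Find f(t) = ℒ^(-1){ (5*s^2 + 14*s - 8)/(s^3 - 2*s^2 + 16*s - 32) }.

Factor the denominator: s^3 - 2*s^2 + 16*s - 32 = (s - 2)*(s^2 + 16).
Partial fraction decomposition gives [2/(s - 2)] + [3*s/(s^2 + 16)] + [20/(s^2 + 16)].
Invert each term: 2/(s - 2) ↔ 2e^(2t); 3·s/(s^2 + 16) ↔ 3cos(4t); 5·4/(s^2 + 16) ↔ 5sin(4t).

f(t) = 2*exp(2*t) + 5*sin(4*t) + 3*cos(4*t)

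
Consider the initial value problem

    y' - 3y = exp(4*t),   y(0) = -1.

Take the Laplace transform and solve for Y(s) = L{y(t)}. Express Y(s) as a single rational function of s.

Y(s) = (-s + 5)/(s^2 - 7*s + 12)

Apply the Laplace transform to the equation.
Using L{y'} = sY - y(0) = sY - (-1), the left side becomes (s - 3)Y - (-1).
The right side is L{exp(4*t)} = 1/(s - 4).
So (s - 3)Y = 1/(s - 4) + (-1).
Divide through and combine into a single rational function.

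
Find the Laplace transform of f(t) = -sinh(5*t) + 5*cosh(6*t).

5*s/(s^2 - 36) - 5/(s^2 - 25)

The transform is linear, so treat each term independently.
(-1)·[L{sinh(5t)} = 5/(s^2 - 25)]; (5)·[L{cosh(6t)} = s/(s^2 - 36)].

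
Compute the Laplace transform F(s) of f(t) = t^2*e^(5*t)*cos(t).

L{cos(t)} = s/(s^2 + 1).
Multiplying by e^(5t) shifts s → s - 5, so L{e^(5*t)*cos(t)} = (s - 5)/((s - 5)^2 + 1).
Then apply L{t^2·g(t)} = (-1)^2 d^2/ds^2[G(s)] with G(s) = (s - 5)/((s - 5)^2 + 1):
differentiating 2 times and applying the sign gives 2*(s - 5)*(s^2 - 10*s + 22)/(s^2 - 10*s + 26)^3.

F(s) = 2*(s - 5)*(s^2 - 10*s + 22)/(s^2 - 10*s + 26)^3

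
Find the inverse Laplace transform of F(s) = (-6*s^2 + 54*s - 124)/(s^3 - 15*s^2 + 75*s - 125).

-2*t^2*exp(5*t) - 6*t*exp(5*t) - 6*exp(5*t)

Factor the denominator: s^3 - 15*s^2 + 75*s - 125 = (s - 5)^3.
Partial fraction decomposition gives [-6/(s - 5)] + [-6/(s - 5)^2] + [-4/(s - 5)^3].
Invert each term: -6/(s - 5) ↔ -6e^(5t); -6/(s - 5)^2 ↔ -6t·e^(5t); -4/(s - 5)^3 ↔ (-2)t^2·e^(5t).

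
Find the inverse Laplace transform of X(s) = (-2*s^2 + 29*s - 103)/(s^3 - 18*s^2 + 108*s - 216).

Factor the denominator: s^3 - 18*s^2 + 108*s - 216 = (s - 6)^3.
Partial fraction decomposition gives [-2/(s - 6)] + [5/(s - 6)^2] + [-1/(s - 6)^3].
Invert each term: -2/(s - 6) ↔ -2e^(6t); 5/(s - 6)^2 ↔ 5t·e^(6t); -1/(s - 6)^3 ↔ (-1/2)t^2·e^(6t).

-t^2*exp(6*t)/2 + 5*t*exp(6*t) - 2*exp(6*t)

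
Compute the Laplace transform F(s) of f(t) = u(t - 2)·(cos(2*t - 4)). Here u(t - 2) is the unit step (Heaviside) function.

F(s) = s*exp(-2*s)/(s^2 + 4)

By the second shifting theorem, L{u(t - c)·g(t - c)} = e^(-cs)·G(s) with c = 2 and G(s) = L{g(t)}.
L{cos(2t)} = s/(s^2 + 4).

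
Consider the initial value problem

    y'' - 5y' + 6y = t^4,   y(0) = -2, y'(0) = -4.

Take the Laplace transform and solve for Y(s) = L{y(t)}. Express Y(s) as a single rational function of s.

Y(s) = (-2*s^6 + 6*s^5 + 24)/(s^7 - 5*s^6 + 6*s^5)

Laplace-transform each side.
With L{y''} = s^2 Y - s·y(0) - y'(0) and L{y'} = sY - y(0), with y(0) = -2, y'(0) = -4: the LHS transforms to (s^2 - 5*s + 6)Y - (-2*s + 6).
The right side is L{t^4} = 24/s^5.
So (s^2 - 5*s + 6)Y = 24/s^5 + (-2*s + 6).
Divide through and combine into a single rational function.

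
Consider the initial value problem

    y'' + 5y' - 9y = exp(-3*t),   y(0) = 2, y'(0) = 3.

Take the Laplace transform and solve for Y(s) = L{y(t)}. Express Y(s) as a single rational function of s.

Take the Laplace transform of both sides.
The derivative rules (L{y''} = s^2 Y - s·y(0) - y'(0) and L{y'} = sY - y(0), with y(0) = 2, y'(0) = 3) turn the left side into (s^2 + 5*s - 9)Y - (2*s + 13).
The right side is L{exp(-3*t)} = 1/(s + 3).
So (s^2 + 5*s - 9)Y = 1/(s + 3) + (2*s + 13).
Solve for Y(s) and write it as one ratio of polynomials.

Y(s) = (2*s^2 + 19*s + 40)/(s^3 + 8*s^2 + 6*s - 27)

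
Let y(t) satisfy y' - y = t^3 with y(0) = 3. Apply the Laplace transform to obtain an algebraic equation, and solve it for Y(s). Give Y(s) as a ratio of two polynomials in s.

Y(s) = (3*s^4 + 6)/(s^5 - s^4)

Apply the Laplace transform to the equation.
Using L{y'} = sY - y(0) = sY - 3, the left side becomes (s - 1)Y - (3).
The right side is L{t^3} = 6/s^4.
So (s - 1)Y = 6/s^4 + (3).
Solve for Y(s) and write it as one ratio of polynomials.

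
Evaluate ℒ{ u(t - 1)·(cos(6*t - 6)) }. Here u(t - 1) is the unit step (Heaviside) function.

s*exp(-s)/(s^2 + 36)

By the second shifting theorem, L{u(t - c)·g(t - c)} = e^(-cs)·G(s) with c = 1 and G(s) = L{g(t)}.
L{cos(6t)} = s/(s^2 + 36).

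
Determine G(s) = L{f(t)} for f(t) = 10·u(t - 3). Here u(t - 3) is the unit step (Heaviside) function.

G(s) = 10*exp(-3*s)/s

By the second shifting theorem, L{u(t - c)·g(t - c)} = e^(-cs)·H(s) with c = 3 and H(s) = L{g(t)}.
L{10} = 10/s.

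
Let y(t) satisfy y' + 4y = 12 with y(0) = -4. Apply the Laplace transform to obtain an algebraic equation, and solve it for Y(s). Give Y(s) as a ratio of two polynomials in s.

Y(s) = (-4*s + 12)/(s^2 + 4*s)

Transform both sides with L{·}.
With L{y'} = sY - y(0) = sY - (-4): the LHS transforms to (s + 4)Y - (-4).
The right side is L{12} = 12/s.
So (s + 4)Y = 12/s + (-4).
Isolate Y and clear denominators.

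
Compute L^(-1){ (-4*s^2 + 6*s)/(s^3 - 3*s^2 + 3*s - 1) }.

t^2*exp(t) - 2*t*exp(t) - 4*exp(t)

Factor the denominator: s^3 - 3*s^2 + 3*s - 1 = (s - 1)^3.
Partial fraction decomposition gives [-4/(s - 1)] + [-2/(s - 1)^2] + [2/(s - 1)^3].
Invert each term: -4/(s - 1) ↔ -4e^(t); -2/(s - 1)^2 ↔ -2t·e^(t); 2/(s - 1)^3 ↔ (1)t^2·e^(t).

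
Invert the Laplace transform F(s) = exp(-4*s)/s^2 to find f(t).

f(t) = Heaviside(t - 4)*(t - 4)

The factor e^(-4s) signals a time shift by c = 4 (second shifting theorem).
L{t} = 1!/s^2 = 1/s^2, so L^-1{s^(-2)} = t.
Hence the inverse is u(t - 4) times that function evaluated at t - 4.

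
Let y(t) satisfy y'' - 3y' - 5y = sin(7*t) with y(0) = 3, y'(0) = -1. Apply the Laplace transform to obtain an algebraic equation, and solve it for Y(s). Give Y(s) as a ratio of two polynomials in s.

Y(s) = (3*s^3 - 10*s^2 + 147*s - 483)/(s^4 - 3*s^3 + 44*s^2 - 147*s - 245)

Transform both sides with L{·}.
With L{y''} = s^2 Y - s·y(0) - y'(0) and L{y'} = sY - y(0), with y(0) = 3, y'(0) = -1: the LHS transforms to (s^2 - 3*s - 5)Y - (3*s - 10).
The right side is L{sin(7*t)} = 7/(s^2 + 49).
So (s^2 - 3*s - 5)Y = 7/(s^2 + 49) + (3*s - 10).
Solve for Y(s) and write it as one ratio of polynomials.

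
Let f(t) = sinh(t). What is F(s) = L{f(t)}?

F(s) = 1/(s^2 - 1)

L{sinh(t)} = 1/(s^2 - 1).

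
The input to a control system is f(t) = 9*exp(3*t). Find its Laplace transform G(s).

G(s) = 9/(s - 3)

L{9} = 9/s.
By the first shifting theorem, multiplying by e^(3t) replaces s with s - 3.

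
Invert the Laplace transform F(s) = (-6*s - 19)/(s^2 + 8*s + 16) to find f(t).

f(t) = 5*t*exp(-4*t) - 6*exp(-4*t)

Factor the denominator: s^2 + 8*s + 16 = (s + 4)^2.
Partial fraction decomposition gives [-6/(s + 4)] + [5/(s + 4)^2].
Invert each term: -6/(s + 4) ↔ -6e^(-4t); 5/(s + 4)^2 ↔ 5t·e^(-4t).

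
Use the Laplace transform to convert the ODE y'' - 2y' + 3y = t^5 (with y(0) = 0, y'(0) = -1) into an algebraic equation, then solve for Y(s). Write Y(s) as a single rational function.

Y(s) = (-s^6 + 120)/(s^8 - 2*s^7 + 3*s^6)

Take the Laplace transform of both sides.
The derivative rules (L{y''} = s^2 Y - s·y(0) - y'(0) and L{y'} = sY - y(0), with y(0) = 0, y'(0) = -1) turn the left side into (s^2 - 2*s + 3)Y - (-1).
The right side is L{t^5} = 120/s^6.
So (s^2 - 2*s + 3)Y = 120/s^6 + (-1).
Solve for Y(s) and write it as one ratio of polynomials.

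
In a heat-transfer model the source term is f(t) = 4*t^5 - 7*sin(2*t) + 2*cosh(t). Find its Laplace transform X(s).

The transform is linear, so treat each term independently.
(2)·[L{cosh(t)} = s/(s^2 - 1)]; (4)·[L{t^5} = 5!/s^6 = 120/s^6]; (-7)·[L{sin(2t)} = 2/(s^2 + 4)].

X(s) = 2*s/(s^2 - 1) - 14/(s^2 + 4) + 480/s^6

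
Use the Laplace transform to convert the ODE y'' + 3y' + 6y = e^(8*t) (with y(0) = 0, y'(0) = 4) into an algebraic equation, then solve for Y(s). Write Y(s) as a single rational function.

Y(s) = (4*s - 31)/(s^3 - 5*s^2 - 18*s - 48)

Apply the Laplace transform to the equation.
The derivative rules (L{y''} = s^2 Y - s·y(0) - y'(0) and L{y'} = sY - y(0), with y(0) = 0, y'(0) = 4) turn the left side into (s^2 + 3*s + 6)Y - (4).
The right side is L{e^(8*t)} = 1/(s - 8).
So (s^2 + 3*s + 6)Y = 1/(s - 8) + (4).
Isolate Y and clear denominators.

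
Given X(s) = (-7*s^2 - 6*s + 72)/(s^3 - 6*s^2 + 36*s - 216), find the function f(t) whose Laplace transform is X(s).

f(t) = -3*exp(6*t) - 5*sin(6*t) - 4*cos(6*t)

Factor the denominator: s^3 - 6*s^2 + 36*s - 216 = (s - 6)*(s^2 + 36).
Partial fraction decomposition gives [-3/(s - 6)] + [-4*s/(s^2 + 36)] + [-30/(s^2 + 36)].
Invert each term: -3/(s - 6) ↔ -3e^(6t); -4·s/(s^2 + 36) ↔ -4cos(6t); -5·6/(s^2 + 36) ↔ -5sin(6t).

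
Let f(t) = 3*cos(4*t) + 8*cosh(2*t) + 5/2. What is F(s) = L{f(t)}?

F(s) = 3*s/(s^2 + 16) + 8*s/(s^2 - 4) + 5/(2*s)

The transform is linear, so treat each term independently.
(3)·[L{cos(4t)} = s/(s^2 + 16)]; (8)·[L{cosh(2t)} = s/(s^2 - 4)]; L{5/2} = (5/2)/s.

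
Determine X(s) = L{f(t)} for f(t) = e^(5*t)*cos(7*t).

L{cos(7t)} = s/(s^2 + 49).
By the first shifting theorem, multiplying by e^(5t) replaces s with s - 5.

X(s) = (s - 5)/((s - 5)^2 + 49)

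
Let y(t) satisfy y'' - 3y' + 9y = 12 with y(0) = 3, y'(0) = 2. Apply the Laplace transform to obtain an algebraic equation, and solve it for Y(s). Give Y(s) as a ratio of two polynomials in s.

Take the Laplace transform of both sides.
With L{y''} = s^2 Y - s·y(0) - y'(0) and L{y'} = sY - y(0), with y(0) = 3, y'(0) = 2: the LHS transforms to (s^2 - 3*s + 9)Y - (3*s - 7).
The right side is L{12} = 12/s.
So (s^2 - 3*s + 9)Y = 12/s + (3*s - 7).
Solve for Y(s) and write it as one ratio of polynomials.

Y(s) = (3*s^2 - 7*s + 12)/(s^3 - 3*s^2 + 9*s)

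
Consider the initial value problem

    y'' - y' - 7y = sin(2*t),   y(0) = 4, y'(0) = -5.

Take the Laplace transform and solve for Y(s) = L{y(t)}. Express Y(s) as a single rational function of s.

Take the Laplace transform of both sides.
With L{y''} = s^2 Y - s·y(0) - y'(0) and L{y'} = sY - y(0), with y(0) = 4, y'(0) = -5: the LHS transforms to (s^2 - s - 7)Y - (4*s - 9).
The right side is L{sin(2*t)} = 2/(s^2 + 4).
So (s^2 - s - 7)Y = 2/(s^2 + 4) + (4*s - 9).
Isolate Y and clear denominators.

Y(s) = (4*s^3 - 9*s^2 + 16*s - 34)/(s^4 - s^3 - 3*s^2 - 4*s - 28)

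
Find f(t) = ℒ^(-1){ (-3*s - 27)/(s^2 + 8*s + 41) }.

Complete the square in the denominator: s^2 + 8*s + 41 = (s + 4)^2 + 5^2.
Split the numerator to match: -3*s - 27 = -3·(s + 4) - 3·5.
Invert each term: -3·(s + 4)/((s + 4)^2 + 25) ↔ -3e^(-4t)cos(5t); -3·5/((s + 4)^2 + 25) ↔ -3e^(-4t)sin(5t).

f(t) = -3*exp(-4*t)*sin(5*t) - 3*exp(-4*t)*cos(5*t)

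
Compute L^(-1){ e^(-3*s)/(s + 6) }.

Heaviside(t - 3)*(exp(-6*t + 18))

The factor e^(-3s) signals a time shift by c = 3 (second shifting theorem).
L{e^(-6t)} = 1/(s + 6), so L^-1{1/(s + 6)} = e^(-6*t).
Hence the inverse is u(t - 3) times that function evaluated at t - 3.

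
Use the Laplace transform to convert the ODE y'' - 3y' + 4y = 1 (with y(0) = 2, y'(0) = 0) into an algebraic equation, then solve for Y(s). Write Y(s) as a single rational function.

Y(s) = (2*s^2 - 6*s + 1)/(s^3 - 3*s^2 + 4*s)

Take the Laplace transform of both sides.
With L{y''} = s^2 Y - s·y(0) - y'(0) and L{y'} = sY - y(0), with y(0) = 2, y'(0) = 0: the LHS transforms to (s^2 - 3*s + 4)Y - (2*s - 6).
The right side is L{1} = 1/s.
So (s^2 - 3*s + 4)Y = 1/s + (2*s - 6).
Isolate Y and clear denominators.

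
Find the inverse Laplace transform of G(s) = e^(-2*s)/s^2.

The factor e^(-2s) signals a time shift by c = 2 (second shifting theorem).
L{t} = 1!/s^2 = 1/s^2, so L^-1{s^(-2)} = t.
Hence the inverse is u(t - 2) times that function evaluated at t - 2.

Heaviside(t - 2)*(t - 2)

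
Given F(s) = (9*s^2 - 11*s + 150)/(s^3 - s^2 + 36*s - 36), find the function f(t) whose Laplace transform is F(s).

f(t) = 4*exp(t) - sin(6*t) + 5*cos(6*t)

Factor the denominator: s^3 - s^2 + 36*s - 36 = (s - 1)*(s^2 + 36).
Partial fraction decomposition gives [4/(s - 1)] + [5*s/(s^2 + 36)] + [-6/(s^2 + 36)].
Invert each term: 4/(s - 1) ↔ 4e^(t); 5·s/(s^2 + 36) ↔ 5cos(6t); -1·6/(s^2 + 36) ↔ -sin(6t).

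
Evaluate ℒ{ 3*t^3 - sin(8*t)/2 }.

Apply the Laplace transform termwise.
(3)·[L{t^3} = 3!/s^4 = 6/s^4]; (-1/2)·[L{sin(8t)} = 8/(s^2 + 64)].

-4/(s^2 + 64) + 18/s^4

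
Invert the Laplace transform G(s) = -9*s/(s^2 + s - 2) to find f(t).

f(t) = -3*exp(t) - 6*exp(-2*t)

Factor the denominator: s^2 + s - 2 = (s - 1)*(s + 2).
Partial fraction decomposition gives [-6/(s + 2)] + [-3/(s - 1)].
Invert each term: -6/(s + 2) ↔ -6e^(-2t); -3/(s - 1) ↔ -3e^(t).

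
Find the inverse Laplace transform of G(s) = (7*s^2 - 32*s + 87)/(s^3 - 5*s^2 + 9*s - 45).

Factor the denominator: s^3 - 5*s^2 + 9*s - 45 = (s - 5)*(s^2 + 9).
Partial fraction decomposition gives [3/(s - 5)] + [4*s/(s^2 + 9)] + [-12/(s^2 + 9)].
Invert each term: 3/(s - 5) ↔ 3e^(5t); 4·s/(s^2 + 9) ↔ 4cos(3t); -4·3/(s^2 + 9) ↔ -4sin(3t).

3*exp(5*t) - 4*sin(3*t) + 4*cos(3*t)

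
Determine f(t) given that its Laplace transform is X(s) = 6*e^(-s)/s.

f(t) = Heaviside(t - 1)*(6)

The factor e^(-s) signals a time shift by c = 1 (second shifting theorem).
L{6} = 6/s, so L^-1{6/s} = 6.
Hence the inverse is u(t - 1) times that function evaluated at t - 1.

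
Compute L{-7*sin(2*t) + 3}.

By linearity of the Laplace transform, transform each term separately.
L{3} = 3/s; (-7)·[L{sin(2t)} = 2/(s^2 + 4)].

-14/(s^2 + 4) + 3/s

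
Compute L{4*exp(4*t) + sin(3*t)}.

The transform is linear, so treat each term independently.
(4)·[L{e^(4t)} = 1/(s - 4)]; L{sin(3t)} = 3/(s^2 + 9).

3/(s^2 + 9) + 4/(s - 4)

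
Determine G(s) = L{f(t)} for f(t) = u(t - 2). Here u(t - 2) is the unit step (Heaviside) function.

By the second shifting theorem, L{u(t - c)·g(t - c)} = e^(-cs)·H(s) with c = 2 and H(s) = L{g(t)}.
L{1} = 1/s.

G(s) = exp(-2*s)/s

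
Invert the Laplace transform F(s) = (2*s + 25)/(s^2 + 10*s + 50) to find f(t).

f(t) = 3*exp(-5*t)*sin(5*t) + 2*exp(-5*t)*cos(5*t)

Complete the square in the denominator: s^2 + 10*s + 50 = (s + 5)^2 + 5^2.
Split the numerator to match: 2*s + 25 = 2·(s + 5) + 3·5.
Invert each term: 2·(s + 5)/((s + 5)^2 + 25) ↔ 2e^(-5t)cos(5t); 3·5/((s + 5)^2 + 25) ↔ 3e^(-5t)sin(5t).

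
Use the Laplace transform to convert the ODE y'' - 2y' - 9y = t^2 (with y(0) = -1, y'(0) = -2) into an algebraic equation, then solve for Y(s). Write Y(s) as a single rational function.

Apply the Laplace transform to the equation.
The derivative rules (L{y''} = s^2 Y - s·y(0) - y'(0) and L{y'} = sY - y(0), with y(0) = -1, y'(0) = -2) turn the left side into (s^2 - 2*s - 9)Y - (-s).
The right side is L{t^2} = 2/s^3.
So (s^2 - 2*s - 9)Y = 2/s^3 + (-s).
Isolate Y and clear denominators.

Y(s) = (-s^4 + 2)/(s^5 - 2*s^4 - 9*s^3)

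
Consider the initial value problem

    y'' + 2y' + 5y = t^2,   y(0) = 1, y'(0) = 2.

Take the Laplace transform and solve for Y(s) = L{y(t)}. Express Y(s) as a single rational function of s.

Y(s) = (s^4 + 4*s^3 + 2)/(s^5 + 2*s^4 + 5*s^3)

Apply the Laplace transform to the equation.
The derivative rules (L{y''} = s^2 Y - s·y(0) - y'(0) and L{y'} = sY - y(0), with y(0) = 1, y'(0) = 2) turn the left side into (s^2 + 2*s + 5)Y - (s + 4).
The right side is L{t^2} = 2/s^3.
So (s^2 + 2*s + 5)Y = 2/s^3 + (s + 4).
Solve for Y(s) and write it as one ratio of polynomials.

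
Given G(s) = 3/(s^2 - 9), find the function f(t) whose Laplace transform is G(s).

Since L{sinh(3t)} = 3/(s^2 - 9), the inverse is sinh(3*t).

f(t) = sinh(3*t)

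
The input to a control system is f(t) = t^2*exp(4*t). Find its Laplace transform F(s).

F(s) = 2/(s - 4)^3

L{e^(4t)} = 1/(s - 4).
Then apply L{t^2·g(t)} = (-1)^2 d^2/ds^2[G(s)] with G(s) = 1/(s - 4):
differentiating 2 times and applying the sign gives 2/(s - 4)^3.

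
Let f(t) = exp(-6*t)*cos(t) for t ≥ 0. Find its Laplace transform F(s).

L{cos(t)} = s/(s^2 + 1).
By the first shifting theorem, multiplying by e^(-6t) replaces s with s + 6.

F(s) = (s + 6)/((s + 6)^2 + 1)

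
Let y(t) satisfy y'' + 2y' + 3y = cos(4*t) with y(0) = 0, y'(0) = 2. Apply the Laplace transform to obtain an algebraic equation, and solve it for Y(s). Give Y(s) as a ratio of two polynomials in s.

Laplace-transform each side.
The derivative rules (L{y''} = s^2 Y - s·y(0) - y'(0) and L{y'} = sY - y(0), with y(0) = 0, y'(0) = 2) turn the left side into (s^2 + 2*s + 3)Y - (2).
The right side is L{cos(4*t)} = s/(s^2 + 16).
So (s^2 + 2*s + 3)Y = s/(s^2 + 16) + (2).
Isolate Y and clear denominators.

Y(s) = (2*s^2 + s + 32)/(s^4 + 2*s^3 + 19*s^2 + 32*s + 48)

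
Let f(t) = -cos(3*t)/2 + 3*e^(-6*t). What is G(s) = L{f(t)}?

G(s) = -s/(2*(s^2 + 9)) + 3/(s + 6)

Apply the Laplace transform termwise.
(-1/2)·[L{cos(3t)} = s/(s^2 + 9)]; (3)·[L{e^(-6t)} = 1/(s + 6)].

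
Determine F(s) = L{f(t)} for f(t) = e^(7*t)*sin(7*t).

F(s) = 7/((s - 7)^2 + 49)

L{sin(7t)} = 7/(s^2 + 49).
By the first shifting theorem, multiplying by e^(7t) replaces s with s - 7.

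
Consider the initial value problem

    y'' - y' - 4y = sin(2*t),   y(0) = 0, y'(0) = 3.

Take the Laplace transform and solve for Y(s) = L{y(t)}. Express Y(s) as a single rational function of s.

Transform both sides with L{·}.
The derivative rules (L{y''} = s^2 Y - s·y(0) - y'(0) and L{y'} = sY - y(0), with y(0) = 0, y'(0) = 3) turn the left side into (s^2 - s - 4)Y - (3).
The right side is L{sin(2*t)} = 2/(s^2 + 4).
So (s^2 - s - 4)Y = 2/(s^2 + 4) + (3).
Solve for Y(s) and write it as one ratio of polynomials.

Y(s) = (3*s^2 + 14)/(s^4 - s^3 - 4*s - 16)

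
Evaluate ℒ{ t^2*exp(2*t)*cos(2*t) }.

2*(s - 2)*(s^2 - 4*s - 8)/(s^2 - 4*s + 8)^3

L{cos(2t)} = s/(s^2 + 4).
Multiplying by e^(2t) shifts s → s - 2, so L{exp(2*t)*cos(2*t)} = (s - 2)/((s - 2)^2 + 4).
Then apply L{t^2·g(t)} = (-1)^2 d^2/ds^2[G(s)] with G(s) = (s - 2)/((s - 2)^2 + 4):
differentiating 2 times and applying the sign gives 2*(s - 2)*(s^2 - 4*s - 8)/(s^2 - 4*s + 8)^3.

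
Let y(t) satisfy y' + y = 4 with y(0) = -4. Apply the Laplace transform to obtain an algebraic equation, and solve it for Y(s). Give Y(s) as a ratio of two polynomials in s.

Y(s) = (-4*s + 4)/(s^2 + s)

Transform both sides with L{·}.
With L{y'} = sY - y(0) = sY - (-4): the LHS transforms to (s + 1)Y - (-4).
The right side is L{4} = 4/s.
So (s + 1)Y = 4/s + (-4).
Isolate Y and clear denominators.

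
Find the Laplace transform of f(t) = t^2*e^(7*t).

L{e^(7t)} = 1/(s - 7).
Then apply L{t^2·g(t)} = (-1)^2 d^2/ds^2[H(s)] with H(s) = 1/(s - 7):
differentiating 2 times and applying the sign gives 2/(s - 7)^3.

2/(s - 7)^3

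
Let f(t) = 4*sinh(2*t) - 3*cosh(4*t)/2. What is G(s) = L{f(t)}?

G(s) = -3*s/(2*(s^2 - 16)) + 8/(s^2 - 4)

The transform is linear, so treat each term independently.
(4)·[L{sinh(2t)} = 2/(s^2 - 4)]; (-3/2)·[L{cosh(4t)} = s/(s^2 - 16)].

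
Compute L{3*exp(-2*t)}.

3/(s + 2)

L{3} = 3/s.
By the first shifting theorem, multiplying by e^(-2t) replaces s with s + 2.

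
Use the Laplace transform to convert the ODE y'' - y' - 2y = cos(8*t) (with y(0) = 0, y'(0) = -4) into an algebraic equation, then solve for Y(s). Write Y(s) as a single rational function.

Apply the Laplace transform to the equation.
With L{y''} = s^2 Y - s·y(0) - y'(0) and L{y'} = sY - y(0), with y(0) = 0, y'(0) = -4: the LHS transforms to (s^2 - s - 2)Y - (-4).
The right side is L{cos(8*t)} = s/(s^2 + 64).
So (s^2 - s - 2)Y = s/(s^2 + 64) + (-4).
Divide through and combine into a single rational function.

Y(s) = (-4*s^2 + s - 256)/(s^4 - s^3 + 62*s^2 - 64*s - 128)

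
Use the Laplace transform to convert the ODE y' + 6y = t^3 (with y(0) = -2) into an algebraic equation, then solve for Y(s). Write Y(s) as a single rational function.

Y(s) = (-2*s^4 + 6)/(s^5 + 6*s^4)

Laplace-transform each side.
With L{y'} = sY - y(0) = sY - (-2): the LHS transforms to (s + 6)Y - (-2).
The right side is L{t^3} = 6/s^4.
So (s + 6)Y = 6/s^4 + (-2).
Isolate Y and clear denominators.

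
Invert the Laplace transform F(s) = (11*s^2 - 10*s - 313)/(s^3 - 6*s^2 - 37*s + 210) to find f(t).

f(t) = 6*exp(7*t) + 4*exp(5*t) + exp(-6*t)

Factor the denominator: s^3 - 6*s^2 - 37*s + 210 = (s - 7)*(s - 5)*(s + 6).
Partial fraction decomposition gives [4/(s - 5)] + [1/(s + 6)] + [6/(s - 7)].
Invert each term: 4/(s - 5) ↔ 4e^(5t); 1/(s + 6) ↔ e^(-6t); 6/(s - 7) ↔ 6e^(7t).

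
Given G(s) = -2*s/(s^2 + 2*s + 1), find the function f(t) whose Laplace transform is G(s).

Factor the denominator: s^2 + 2*s + 1 = (s + 1)^2.
Partial fraction decomposition gives [-2/(s + 1)] + [2/(s + 1)^2].
Invert each term: -2/(s + 1) ↔ -2e^(-t); 2/(s + 1)^2 ↔ 2t·e^(-t).

f(t) = 2*t*exp(-t) - 2*exp(-t)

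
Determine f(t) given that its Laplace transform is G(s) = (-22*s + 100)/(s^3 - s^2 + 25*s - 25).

Factor the denominator: s^3 - s^2 + 25*s - 25 = (s - 1)*(s^2 + 25).
Partial fraction decomposition gives [3/(s - 1)] + [-3*s/(s^2 + 25)] + [-25/(s^2 + 25)].
Invert each term: 3/(s - 1) ↔ 3e^(t); -3·s/(s^2 + 25) ↔ -3cos(5t); -5·5/(s^2 + 25) ↔ -5sin(5t).

f(t) = 3*exp(t) - 5*sin(5*t) - 3*cos(5*t)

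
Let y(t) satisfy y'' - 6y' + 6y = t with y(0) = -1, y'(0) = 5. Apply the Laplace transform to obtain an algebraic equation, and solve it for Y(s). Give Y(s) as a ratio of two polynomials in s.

Take the Laplace transform of both sides.
Using L{y''} = s^2 Y - s·y(0) - y'(0) and L{y'} = sY - y(0), with y(0) = -1, y'(0) = 5, the left side becomes (s^2 - 6*s + 6)Y - (-s + 11).
The right side is L{t} = s^(-2).
So (s^2 - 6*s + 6)Y = s^(-2) + (-s + 11).
Isolate Y and clear denominators.

Y(s) = (-s^3 + 11*s^2 + 1)/(s^4 - 6*s^3 + 6*s^2)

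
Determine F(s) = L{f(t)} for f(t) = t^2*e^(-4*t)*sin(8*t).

F(s) = 16*(3*s^2 + 24*s - 16)/(s^2 + 8*s + 80)^3

L{sin(8t)} = 8/(s^2 + 64).
Multiplying by e^(-4t) shifts s → s + 4, so L{e^(-4*t)*sin(8*t)} = 8/((s + 4)^2 + 64).
Then apply L{t^2·g(t)} = (-1)^2 d^2/ds^2[G(s)] with G(s) = 8/((s + 4)^2 + 64):
differentiating 2 times and applying the sign gives 16*(3*s^2 + 24*s - 16)/(s^2 + 8*s + 80)^3.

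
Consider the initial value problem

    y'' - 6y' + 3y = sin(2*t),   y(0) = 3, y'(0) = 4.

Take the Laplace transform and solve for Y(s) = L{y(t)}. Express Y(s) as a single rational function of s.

Y(s) = (3*s^3 - 14*s^2 + 12*s - 54)/(s^4 - 6*s^3 + 7*s^2 - 24*s + 12)

Transform both sides with L{·}.
With L{y''} = s^2 Y - s·y(0) - y'(0) and L{y'} = sY - y(0), with y(0) = 3, y'(0) = 4: the LHS transforms to (s^2 - 6*s + 3)Y - (3*s - 14).
The right side is L{sin(2*t)} = 2/(s^2 + 4).
So (s^2 - 6*s + 3)Y = 2/(s^2 + 4) + (3*s - 14).
Solve for Y(s) and write it as one ratio of polynomials.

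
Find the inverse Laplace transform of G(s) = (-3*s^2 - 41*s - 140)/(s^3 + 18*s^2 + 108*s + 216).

Factor the denominator: s^3 + 18*s^2 + 108*s + 216 = (s + 6)^3.
Partial fraction decomposition gives [-3/(s + 6)] + [-5/(s + 6)^2] + [-2/(s + 6)^3].
Invert each term: -3/(s + 6) ↔ -3e^(-6t); -5/(s + 6)^2 ↔ -5t·e^(-6t); -2/(s + 6)^3 ↔ (-1)t^2·e^(-6t).

-t^2*exp(-6*t) - 5*t*exp(-6*t) - 3*exp(-6*t)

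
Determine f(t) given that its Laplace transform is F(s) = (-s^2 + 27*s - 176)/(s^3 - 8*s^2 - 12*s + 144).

f(t) = -5*t*exp(6*t) + 2*exp(6*t) - 3*exp(-4*t)

Factor the denominator: s^3 - 8*s^2 - 12*s + 144 = (s - 6)^2*(s + 4).
Partial fraction decomposition gives [2/(s - 6)] + [-5/(s - 6)^2] + [-3/(s + 4)].
Invert each term: 2/(s - 6) ↔ 2e^(6t); -5/(s - 6)^2 ↔ -5t·e^(6t); -3/(s + 4) ↔ -3e^(-4t).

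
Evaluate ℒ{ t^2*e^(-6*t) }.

2/(s + 6)^3

L{t^2} = 2!/s^3 = 2/s^3.
By the first shifting theorem, multiplying by e^(-6t) replaces s with s + 6.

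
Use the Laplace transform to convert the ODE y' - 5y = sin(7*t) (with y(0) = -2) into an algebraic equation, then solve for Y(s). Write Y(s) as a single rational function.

Y(s) = (-2*s^2 - 91)/(s^3 - 5*s^2 + 49*s - 245)

Apply the Laplace transform to the equation.
With L{y'} = sY - y(0) = sY - (-2): the LHS transforms to (s - 5)Y - (-2).
The right side is L{sin(7*t)} = 7/(s^2 + 49).
So (s - 5)Y = 7/(s^2 + 49) + (-2).
Divide through and combine into a single rational function.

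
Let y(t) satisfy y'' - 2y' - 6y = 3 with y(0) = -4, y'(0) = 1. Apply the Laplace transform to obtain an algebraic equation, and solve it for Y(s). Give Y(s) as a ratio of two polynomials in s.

Laplace-transform each side.
Using L{y''} = s^2 Y - s·y(0) - y'(0) and L{y'} = sY - y(0), with y(0) = -4, y'(0) = 1, the left side becomes (s^2 - 2*s - 6)Y - (-4*s + 9).
The right side is L{3} = 3/s.
So (s^2 - 2*s - 6)Y = 3/s + (-4*s + 9).
Isolate Y and clear denominators.

Y(s) = (-4*s^2 + 9*s + 3)/(s^3 - 2*s^2 - 6*s)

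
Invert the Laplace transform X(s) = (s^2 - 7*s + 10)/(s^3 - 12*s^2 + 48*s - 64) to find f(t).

Factor the denominator: s^3 - 12*s^2 + 48*s - 64 = (s - 4)^3.
Partial fraction decomposition gives [1/(s - 4)] + [(s - 4)^(-2)] + [-2/(s - 4)^3].
Invert each term: 1/(s - 4) ↔ e^(4t); 1/(s - 4)^2 ↔ t·e^(4t); -2/(s - 4)^3 ↔ (-1)t^2·e^(4t).

f(t) = -t^2*exp(4*t) + t*exp(4*t) + exp(4*t)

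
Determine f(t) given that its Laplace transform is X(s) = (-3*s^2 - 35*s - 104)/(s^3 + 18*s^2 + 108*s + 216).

f(t) = -t^2*exp(-6*t) + t*exp(-6*t) - 3*exp(-6*t)

Factor the denominator: s^3 + 18*s^2 + 108*s + 216 = (s + 6)^3.
Partial fraction decomposition gives [-3/(s + 6)] + [(s + 6)^(-2)] + [-2/(s + 6)^3].
Invert each term: -3/(s + 6) ↔ -3e^(-6t); 1/(s + 6)^2 ↔ t·e^(-6t); -2/(s + 6)^3 ↔ (-1)t^2·e^(-6t).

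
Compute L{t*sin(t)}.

L{sin(t)} = 1/(s^2 + 1).
Then apply L{t·g(t)} = -d/ds[G(s)] with G(s) = 1/(s^2 + 1):
differentiating 1 time and applying the sign gives 2*s/(s^2 + 1)^2.

2*s/(s^2 + 1)^2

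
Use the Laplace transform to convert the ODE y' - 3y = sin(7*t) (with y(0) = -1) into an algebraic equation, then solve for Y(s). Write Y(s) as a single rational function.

Apply the Laplace transform to the equation.
The derivative rules (L{y'} = sY - y(0) = sY - (-1)) turn the left side into (s - 3)Y - (-1).
The right side is L{sin(7*t)} = 7/(s^2 + 49).
So (s - 3)Y = 7/(s^2 + 49) + (-1).
Divide through and combine into a single rational function.

Y(s) = (-s^2 - 42)/(s^3 - 3*s^2 + 49*s - 147)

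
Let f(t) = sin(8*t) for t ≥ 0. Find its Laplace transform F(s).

L{sin(8t)} = 8/(s^2 + 64).

F(s) = 8/(s^2 + 64)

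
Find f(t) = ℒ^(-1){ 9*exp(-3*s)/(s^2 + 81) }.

f(t) = Heaviside(t - 3)*(sin(9*t - 27))

The factor e^(-3s) signals a time shift by c = 3 (second shifting theorem).
L{sin(9t)} = 9/(s^2 + 81), so L^-1{9/(s^2 + 81)} = sin(9*t).
Hence the inverse is u(t - 3) times that function evaluated at t - 3.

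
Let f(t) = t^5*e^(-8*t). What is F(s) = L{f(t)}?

F(s) = 120/(s + 8)^6

L{t^5} = 5!/s^6 = 120/s^6.
By the first shifting theorem, multiplying by e^(-8t) replaces s with s + 8.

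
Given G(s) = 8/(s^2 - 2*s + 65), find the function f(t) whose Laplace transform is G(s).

Rewrite the denominator: s^2 - 2*s + 65 = (s - 1)^2 + 64.
The form in (s - 1) signals a first-shifting-theorem factor e^(t).
Since L{sin(8t)} = 8/(s^2 + 64), the inverse is e^(t)*sin(8*t).

f(t) = exp(t)*sin(8*t)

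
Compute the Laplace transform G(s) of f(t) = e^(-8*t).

G(s) = 1/(s + 8)

L{e^(-8t)} = 1/(s + 8).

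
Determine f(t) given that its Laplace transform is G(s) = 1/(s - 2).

f(t) = exp(2*t)

Since L{e^(2t)} = 1/(s - 2), the inverse is e^(2*t).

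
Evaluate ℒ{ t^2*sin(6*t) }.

36*(s^2 - 12)/(s^2 + 36)^3

L{sin(6t)} = 6/(s^2 + 36).
Then apply L{t^2·g(t)} = (-1)^2 d^2/ds^2[H(s)] with H(s) = 6/(s^2 + 36):
differentiating 2 times and applying the sign gives 36*(s^2 - 12)/(s^2 + 36)^3.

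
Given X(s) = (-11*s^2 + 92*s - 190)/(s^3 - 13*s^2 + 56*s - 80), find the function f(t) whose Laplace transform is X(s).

f(t) = -2*t*exp(4*t) - 5*exp(5*t) - 6*exp(4*t)

Factor the denominator: s^3 - 13*s^2 + 56*s - 80 = (s - 5)*(s - 4)^2.
Partial fraction decomposition gives [-6/(s - 4)] + [-2/(s - 4)^2] + [-5/(s - 5)].
Invert each term: -6/(s - 4) ↔ -6e^(4t); -2/(s - 4)^2 ↔ -2t·e^(4t); -5/(s - 5) ↔ -5e^(5t).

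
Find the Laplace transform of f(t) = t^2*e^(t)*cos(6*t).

L{cos(6t)} = s/(s^2 + 36).
Multiplying by e^(t) shifts s → s - 1, so L{e^(t)*cos(6*t)} = (s - 1)/((s - 1)^2 + 36).
Then apply L{t^2·g(t)} = (-1)^2 d^2/ds^2[H(s)] with H(s) = (s - 1)/((s - 1)^2 + 36):
differentiating 2 times and applying the sign gives 2*(s - 1)*(s^2 - 2*s - 107)/(s^2 - 2*s + 37)^3.

2*(s - 1)*(s^2 - 2*s - 107)/(s^2 - 2*s + 37)^3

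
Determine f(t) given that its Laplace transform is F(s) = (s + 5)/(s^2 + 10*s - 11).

f(t) = exp(-5*t)*cosh(6*t)

Rewrite the denominator: s^2 + 10*s - 11 = (s + 5)^2 - 36.
The form in (s + 5) signals a first-shifting-theorem factor e^(-5t).
Since L{cosh(6t)} = s/(s^2 - 36), the inverse is e^(-5*t)*cosh(6*t).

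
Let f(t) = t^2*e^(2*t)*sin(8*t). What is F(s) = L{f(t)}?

F(s) = 16*(3*s^2 - 12*s - 52)/(s^2 - 4*s + 68)^3

L{sin(8t)} = 8/(s^2 + 64).
Multiplying by e^(2t) shifts s → s - 2, so L{e^(2*t)*sin(8*t)} = 8/((s - 2)^2 + 64).
Then apply L{t^2·g(t)} = (-1)^2 d^2/ds^2[G(s)] with G(s) = 8/((s - 2)^2 + 64):
differentiating 2 times and applying the sign gives 16*(3*s^2 - 12*s - 52)/(s^2 - 4*s + 68)^3.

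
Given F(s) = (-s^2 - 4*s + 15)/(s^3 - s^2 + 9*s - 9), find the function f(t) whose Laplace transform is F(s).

Factor the denominator: s^3 - s^2 + 9*s - 9 = (s - 1)*(s^2 + 9).
Partial fraction decomposition gives [1/(s - 1)] + [-2*s/(s^2 + 9)] + [-6/(s^2 + 9)].
Invert each term: 1/(s - 1) ↔ e^(t); -2·s/(s^2 + 9) ↔ -2cos(3t); -2·3/(s^2 + 9) ↔ -2sin(3t).

f(t) = exp(t) - 2*sin(3*t) - 2*cos(3*t)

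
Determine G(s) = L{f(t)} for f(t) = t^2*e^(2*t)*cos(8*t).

G(s) = 2*(s - 2)*(s^2 - 4*s - 188)/(s^2 - 4*s + 68)^3

L{cos(8t)} = s/(s^2 + 64).
Multiplying by e^(2t) shifts s → s - 2, so L{e^(2*t)*cos(8*t)} = (s - 2)/((s - 2)^2 + 64).
Then apply L{t^2·g(t)} = (-1)^2 d^2/ds^2[H(s)] with H(s) = (s - 2)/((s - 2)^2 + 64):
differentiating 2 times and applying the sign gives 2*(s - 2)*(s^2 - 4*s - 188)/(s^2 - 4*s + 68)^3.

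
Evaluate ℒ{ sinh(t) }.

1/(s^2 - 1)

L{sinh(t)} = 1/(s^2 - 1).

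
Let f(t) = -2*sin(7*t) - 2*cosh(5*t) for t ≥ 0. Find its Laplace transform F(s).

F(s) = -2*s/(s^2 - 25) - 14/(s^2 + 49)

The transform is linear, so treat each term independently.
(-2)·[L{cosh(5t)} = s/(s^2 - 25)]; (-2)·[L{sin(7t)} = 7/(s^2 + 49)].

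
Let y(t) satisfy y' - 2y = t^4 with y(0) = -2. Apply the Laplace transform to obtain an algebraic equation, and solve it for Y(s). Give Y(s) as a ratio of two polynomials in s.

Take the Laplace transform of both sides.
Using L{y'} = sY - y(0) = sY - (-2), the left side becomes (s - 2)Y - (-2).
The right side is L{t^4} = 24/s^5.
So (s - 2)Y = 24/s^5 + (-2).
Isolate Y and clear denominators.

Y(s) = (-2*s^5 + 24)/(s^6 - 2*s^5)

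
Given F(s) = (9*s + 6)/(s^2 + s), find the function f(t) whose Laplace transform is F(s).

f(t) = 6 + 3*exp(-t)

Factor the denominator: s^2 + s = s*(s + 1).
Partial fraction decomposition gives [6/s] + [3/(s + 1)].
Invert each term: 6/(s - 0) ↔ 6e^(0t); 3/(s + 1) ↔ 3e^(-t).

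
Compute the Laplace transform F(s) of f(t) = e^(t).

F(s) = 1/(s - 1)

L{e^(t)} = 1/(s - 1).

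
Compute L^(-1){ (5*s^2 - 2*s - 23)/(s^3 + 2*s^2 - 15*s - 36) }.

Factor the denominator: s^3 + 2*s^2 - 15*s - 36 = (s - 4)*(s + 3)^2.
Partial fraction decomposition gives [4/(s + 3)] + [-4/(s + 3)^2] + [1/(s - 4)].
Invert each term: 4/(s + 3) ↔ 4e^(-3t); -4/(s + 3)^2 ↔ -4t·e^(-3t); 1/(s - 4) ↔ e^(4t).

-4*t*exp(-3*t) + exp(4*t) + 4*exp(-3*t)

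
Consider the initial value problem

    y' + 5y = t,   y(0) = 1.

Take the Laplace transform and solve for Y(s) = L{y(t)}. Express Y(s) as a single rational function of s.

Transform both sides with L{·}.
The derivative rules (L{y'} = sY - y(0) = sY - 1) turn the left side into (s + 5)Y - (1).
The right side is L{t} = s^(-2).
So (s + 5)Y = s^(-2) + (1).
Isolate Y and clear denominators.

Y(s) = (s^2 + 1)/(s^3 + 5*s^2)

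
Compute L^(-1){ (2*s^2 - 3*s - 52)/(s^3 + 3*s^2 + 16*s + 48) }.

Factor the denominator: s^3 + 3*s^2 + 16*s + 48 = (s + 3)*(s^2 + 16).
Partial fraction decomposition gives [-1/(s + 3)] + [3*s/(s^2 + 16)] + [-12/(s^2 + 16)].
Invert each term: -1/(s + 3) ↔ -e^(-3t); 3·s/(s^2 + 16) ↔ 3cos(4t); -3·4/(s^2 + 16) ↔ -3sin(4t).

-3*sin(4*t) + 3*cos(4*t) - exp(-3*t)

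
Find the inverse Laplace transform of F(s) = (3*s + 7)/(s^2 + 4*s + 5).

Complete the square in the denominator: s^2 + 4*s + 5 = (s + 2)^2 + 1^2.
Split the numerator to match: 3*s + 7 = 3·(s + 2) + 1·1.
Invert each term: 3·(s + 2)/((s + 2)^2 + 1) ↔ 3e^(-2t)cos(t); 1·1/((s + 2)^2 + 1) ↔ e^(-2t)sin(t).

exp(-2*t)*sin(t) + 3*exp(-2*t)*cos(t)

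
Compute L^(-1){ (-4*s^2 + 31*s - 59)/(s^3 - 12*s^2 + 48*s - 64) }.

t^2*exp(4*t)/2 - t*exp(4*t) - 4*exp(4*t)

Factor the denominator: s^3 - 12*s^2 + 48*s - 64 = (s - 4)^3.
Partial fraction decomposition gives [-4/(s - 4)] + [-1/(s - 4)^2] + [(s - 4)^(-3)].
Invert each term: -4/(s - 4) ↔ -4e^(4t); -1/(s - 4)^2 ↔ -t·e^(4t); 1/(s - 4)^3 ↔ (1/2)t^2·e^(4t).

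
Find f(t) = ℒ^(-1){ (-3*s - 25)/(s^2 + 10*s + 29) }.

f(t) = -5*exp(-5*t)*sin(2*t) - 3*exp(-5*t)*cos(2*t)

Complete the square in the denominator: s^2 + 10*s + 29 = (s + 5)^2 + 2^2.
Split the numerator to match: -3*s - 25 = -3·(s + 5) - 5·2.
Invert each term: -3·(s + 5)/((s + 5)^2 + 4) ↔ -3e^(-5t)cos(2t); -5·2/((s + 5)^2 + 4) ↔ -5e^(-5t)sin(2t).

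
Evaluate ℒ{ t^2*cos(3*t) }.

2*s*(s^2 - 27)/(s^2 + 9)^3

L{cos(3t)} = s/(s^2 + 9).
Then apply L{t^2·g(t)} = (-1)^2 d^2/ds^2[G(s)] with G(s) = s/(s^2 + 9):
differentiating 2 times and applying the sign gives 2*s*(s^2 - 27)/(s^2 + 9)^3.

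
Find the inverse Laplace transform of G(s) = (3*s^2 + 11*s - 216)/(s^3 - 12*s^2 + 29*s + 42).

exp(7*t) + 6*exp(6*t) - 4*exp(-t)

Factor the denominator: s^3 - 12*s^2 + 29*s + 42 = (s - 7)*(s - 6)*(s + 1).
Partial fraction decomposition gives [1/(s - 7)] + [6/(s - 6)] + [-4/(s + 1)].
Invert each term: 1/(s - 7) ↔ e^(7t); 6/(s - 6) ↔ 6e^(6t); -4/(s + 1) ↔ -4e^(-t).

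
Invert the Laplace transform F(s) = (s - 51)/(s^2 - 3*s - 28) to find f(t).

f(t) = -4*exp(7*t) + 5*exp(-4*t)

Factor the denominator: s^2 - 3*s - 28 = (s - 7)*(s + 4).
Partial fraction decomposition gives [5/(s + 4)] + [-4/(s - 7)].
Invert each term: 5/(s + 4) ↔ 5e^(-4t); -4/(s - 7) ↔ -4e^(7t).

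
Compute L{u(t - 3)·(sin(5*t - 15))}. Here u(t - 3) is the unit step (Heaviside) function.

5*exp(-3*s)/(s^2 + 25)

By the second shifting theorem, L{u(t - c)·g(t - c)} = e^(-cs)·G(s) with c = 3 and G(s) = L{g(t)}.
L{sin(5t)} = 5/(s^2 + 25).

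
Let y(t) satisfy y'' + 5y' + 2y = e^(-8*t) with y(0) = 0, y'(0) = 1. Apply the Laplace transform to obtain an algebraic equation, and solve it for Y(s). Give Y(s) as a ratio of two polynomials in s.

Y(s) = (s + 9)/(s^3 + 13*s^2 + 42*s + 16)

Laplace-transform each side.
The derivative rules (L{y''} = s^2 Y - s·y(0) - y'(0) and L{y'} = sY - y(0), with y(0) = 0, y'(0) = 1) turn the left side into (s^2 + 5*s + 2)Y - (1).
The right side is L{e^(-8*t)} = 1/(s + 8).
So (s^2 + 5*s + 2)Y = 1/(s + 8) + (1).
Solve for Y(s) and write it as one ratio of polynomials.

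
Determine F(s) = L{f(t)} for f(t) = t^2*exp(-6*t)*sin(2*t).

L{sin(2t)} = 2/(s^2 + 4).
Multiplying by e^(-6t) shifts s → s + 6, so L{exp(-6*t)*sin(2*t)} = 2/((s + 6)^2 + 4).
Then apply L{t^2·g(t)} = (-1)^2 d^2/ds^2[G(s)] with G(s) = 2/((s + 6)^2 + 4):
differentiating 2 times and applying the sign gives 4*(3*s^2 + 36*s + 104)/(s^2 + 12*s + 40)^3.

F(s) = 4*(3*s^2 + 36*s + 104)/(s^2 + 12*s + 40)^3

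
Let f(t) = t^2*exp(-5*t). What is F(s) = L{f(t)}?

L{e^(-5t)} = 1/(s + 5).
Then apply L{t^2·g(t)} = (-1)^2 d^2/ds^2[G(s)] with G(s) = 1/(s + 5):
differentiating 2 times and applying the sign gives 2/(s + 5)^3.

F(s) = 2/(s + 5)^3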